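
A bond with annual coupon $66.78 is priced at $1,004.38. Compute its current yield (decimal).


Formula: Current yield = annual coupon / price
Substituting: CY = $66.78 / $1,004.38
CY = 0.066489

0.066489


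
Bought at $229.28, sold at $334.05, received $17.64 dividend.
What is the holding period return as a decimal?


Formula: HPR = (P1 - P0 + D) / P0
Gain: $334.05 - $229.28 + $17.64 = $122.41
HPR = $122.41 / $229.28 = 0.5339

0.5339


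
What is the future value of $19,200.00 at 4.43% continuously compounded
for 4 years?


Formula: FV = P * e^(r*t)
Exponent: r*t = 0.0443 * 4 = 0.1772
e^(0.1772) = 1.19387
FV = $19,200.00 * 1.19387 = $22,922.30

$22,922.30


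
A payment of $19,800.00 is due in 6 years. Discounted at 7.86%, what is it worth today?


Formula: PV = FV / (1 + r)^n
Substituting: PV = $19,800.00 / (1 + 0.0786)^6
Discount factor: (1.0786)^6 = 1.574572
PV = $19,800.00 / 1.574572 = $12,574.85

$12,574.85


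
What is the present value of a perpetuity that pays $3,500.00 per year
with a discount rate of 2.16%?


Formula: PV = C / r
Substituting: PV = $3,500.00 / 0.0216
PV = $162,037.04

$162,037.04


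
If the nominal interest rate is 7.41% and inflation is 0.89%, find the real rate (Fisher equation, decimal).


Formula: (1 + r_real) = (1 + r_nom) / (1 + inflation)
Substituting: (1 + r_real) = 1.0741 / 1.0089
(1 + r_real) = 1.064625
r_real = 1.064625 - 1 = 0.064625

0.064625


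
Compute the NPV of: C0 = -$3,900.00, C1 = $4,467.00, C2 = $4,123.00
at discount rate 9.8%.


Formula: NPV = C0 + C1/(1+r) + C2/(1+r)^2
Discount C1: $4,467.00 / (1 + 0.098) = $4,068.31
Discount C2: $4,123.00 / (1 + 0.098)^2 = $3,419.86
NPV = -$3,900.00 + $4,068.31 + $3,419.86 = $3,588.17

$3,588.17


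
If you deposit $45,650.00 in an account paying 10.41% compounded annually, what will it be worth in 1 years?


Formula: FV = P * (1 + r)^n
Substituting: FV = $45,650.00 * (1 + 0.1041)^1
Growth factor: (1.1041)^1 = 1.1041
FV = $45,650.00 * 1.1041 = $50,402.17

$50,402.17


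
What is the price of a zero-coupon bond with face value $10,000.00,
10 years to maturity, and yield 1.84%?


Formula: Price = FV / (1 + r)^n
Substituting: Price = $10,000.00 / (1 + 0.0184)^10
Discount factor: (1.0184)^10 = 1.200007
Price = $10,000.00 / 1.200007 = $8,333.28

$8,333.28


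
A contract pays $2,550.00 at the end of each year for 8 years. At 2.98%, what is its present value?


Formula: PV = PMT * (1 - (1+r)^(-n)) / r
Discount factor: (1 + 0.0298)^(-8) = 0.790637
Bracket: 1 - 0.790637 = 0.209363
PV = $2,550.00 * 0.209363 / 0.0298 = $17,915.33

$17,915.33


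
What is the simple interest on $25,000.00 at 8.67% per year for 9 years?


Formula: I = P * r * t
Substituting: I = $25,000.00 * 0.0867 * 9
Step: I = $25,000.00 * 0.7803
I = $19,507.50

$19,507.50


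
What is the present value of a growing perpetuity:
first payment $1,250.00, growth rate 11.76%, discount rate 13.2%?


Formula: PV = C / (r - g)
Spread: r - g = 0.132 - 0.1176 = 0.0144
Substituting: PV = $1,250.00 / 0.0144
PV = $86,805.56

$86,805.56


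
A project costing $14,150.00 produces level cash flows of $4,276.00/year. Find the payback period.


Formula: Payback = investment / annual cash flow
Substituting: Payback = $14,150.00 / $4,276.00
Payback = 3.3092 years

3.3092 years


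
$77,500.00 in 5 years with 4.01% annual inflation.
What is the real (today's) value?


Formula: Real value = nominal / (1 + inflation)^years
Price level: (1 + 0.0401)^5 = 1.217238
Real value = $77,500.00 / 1.217238 = $63,668.73

$63,668.73


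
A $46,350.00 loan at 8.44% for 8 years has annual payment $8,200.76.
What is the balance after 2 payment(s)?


Formula: Balance = PV*(1+r)^k - PMT*((1+r)^k - 1)/r
Growth: (1 + 0.0844)^2 = 1.175923
Accumulated factor: ((1+r)^k - 1)/r = 2.0844
Balance = $46,350.00 * 1.175923 - $8,200.76 * 2.0844
Balance = $37,410.38

$37,410.38


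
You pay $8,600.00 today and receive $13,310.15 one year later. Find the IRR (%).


Formula: IRR = C1/C0 - 1
Substituting: IRR = $13,310.15 / $8,600.00 - 1
Ratio: 1.547692 - 1 = 0.547692
IRR = 54.7692%

54.7692%


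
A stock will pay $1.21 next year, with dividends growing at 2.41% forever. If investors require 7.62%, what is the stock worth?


Formula: P = D1 / (r - g)
Spread: r - g = 0.0762 - 0.0241 = 0.0521
Substituting: P = $1.21 / 0.0521
P = $23.22

$23.22


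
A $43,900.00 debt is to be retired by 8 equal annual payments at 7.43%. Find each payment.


Formula: PMT = PV * r / (1 - (1+r)^(-n))
Denominator: 1 - (1 + 0.0743)^(-8) = 0.436368
Numerator: $43,900.00 * 0.0743 = 3261.77
PMT = 3261.77 / 0.436368 = $7,474.81

$7,474.81


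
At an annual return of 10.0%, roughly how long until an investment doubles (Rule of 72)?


Formula: Years ≈ 72 / r
Substituting: Years ≈ 72 / 10.0
Years ≈ 7.2

7.2 years


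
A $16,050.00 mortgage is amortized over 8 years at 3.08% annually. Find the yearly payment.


Formula: PMT = PV * r / (1 - (1+r)^(-n))
Denominator: 1 - (1 + 0.0308)^(-8) = 0.215479
Numerator: $16,050.00 * 0.0308 = 494.34
PMT = 494.34 / 0.215479 = $2,294.15

$2,294.15


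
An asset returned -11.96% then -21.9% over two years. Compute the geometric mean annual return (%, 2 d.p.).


Formula: Geometric mean = ((1+r1)*(1+r2))^(1/2) - 1
Product: (1 + -0.1196) * (1 + -0.219) = 0.8804 * 0.781 = 0.687592
Square root: 0.687592^0.5 = 0.829212
Geometric mean = 0.829212 - 1 = -0.170788
As percentage: -17.08%

-17.08%


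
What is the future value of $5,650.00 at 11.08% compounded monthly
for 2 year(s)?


Formula: FV = P * (1 + r/m)^(m*t)
Period rate: r/m = 0.1108 / 12 = 0.009233
Total periods: m*t = 12 * 2 = 24
Growth factor: (1 + 0.009233)^24 = 1.246804
FV = $5,650.00 * 1.246804 = $7,044.44

$7,044.44


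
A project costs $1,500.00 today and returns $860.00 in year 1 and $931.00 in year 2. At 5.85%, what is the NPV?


Formula: NPV = C0 + C1/(1+r) + C2/(1+r)^2
Discount C1: $860.00 / (1 + 0.0585) = $812.47
Discount C2: $931.00 / (1 + 0.0585)^2 = $830.94
NPV = -$1,500.00 + $812.47 + $830.94 = $143.41

$143.41


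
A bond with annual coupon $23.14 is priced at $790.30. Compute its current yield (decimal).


Formula: Current yield = annual coupon / price
Substituting: CY = $23.14 / $790.30
CY = 0.02928

0.02928


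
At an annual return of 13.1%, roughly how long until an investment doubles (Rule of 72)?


Formula: Years ≈ 72 / r
Substituting: Years ≈ 72 / 13.1
Years ≈ 5.5

5.5 years


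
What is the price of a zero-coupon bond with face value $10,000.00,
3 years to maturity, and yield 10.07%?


Formula: Price = FV / (1 + r)^n
Substituting: Price = $10,000.00 / (1 + 0.1007)^3
Discount factor: (1.1007)^3 = 1.333543
Price = $10,000.00 / 1.333543 = $7,498.82

$7,498.82


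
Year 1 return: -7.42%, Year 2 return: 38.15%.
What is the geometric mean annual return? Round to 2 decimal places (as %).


Formula: Geometric mean = ((1+r1)*(1+r2))^(1/2) - 1
Product: (1 + -0.0742) * (1 + 0.3815) = 0.9258 * 1.3815 = 1.278993
Square root: 1.278993^0.5 = 1.130926
Geometric mean = 1.130926 - 1 = 0.130926
As percentage: 13.09%

13.09%


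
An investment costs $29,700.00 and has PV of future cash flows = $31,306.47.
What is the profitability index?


Formula: PI = PV(cash flows) / initial investment
Substituting: PI = $31,306.47 / $29,700.00
PI = 1.0541

1.0541


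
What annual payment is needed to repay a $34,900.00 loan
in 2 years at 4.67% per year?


Formula: PMT = PV * r / (1 - (1+r)^(-n))
Denominator: 1 - (1 + 0.0467)^(-2) = 0.087242
Numerator: $34,900.00 * 0.0467 = 1629.83
PMT = 1629.83 / 0.087242 = $18,681.67

$18,681.67


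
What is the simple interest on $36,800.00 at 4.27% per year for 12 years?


Formula: I = P * r * t
Substituting: I = $36,800.00 * 0.0427 * 12
Step: I = $36,800.00 * 0.5124
I = $18,856.32

$18,856.32


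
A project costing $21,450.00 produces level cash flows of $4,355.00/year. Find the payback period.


Formula: Payback = investment / annual cash flow
Substituting: Payback = $21,450.00 / $4,355.00
Payback = 4.9254 years

4.9254 years


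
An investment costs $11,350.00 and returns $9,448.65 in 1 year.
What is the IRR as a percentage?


Formula: IRR = C1/C0 - 1
Substituting: IRR = $9,448.65 / $11,350.00 - 1
Ratio: 0.83248 - 1 = -0.16752
IRR = -16.752%

-16.752%


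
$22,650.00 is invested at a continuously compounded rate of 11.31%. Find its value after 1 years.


Formula: FV = P * e^(r*t)
Exponent: r*t = 0.1131 * 1 = 0.1131
e^(0.1131) = 1.119744
FV = $22,650.00 * 1.119744 = $25,362.20

$25,362.20


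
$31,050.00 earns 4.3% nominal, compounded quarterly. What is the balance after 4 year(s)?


Formula: FV = P * (1 + r/m)^(m*t)
Period rate: r/m = 0.043 / 4 = 0.01075
Total periods: m*t = 4 * 4 = 16
Growth factor: (1 + 0.01075)^16 = 1.186588
FV = $31,050.00 * 1.186588 = $36,843.56

$36,843.56


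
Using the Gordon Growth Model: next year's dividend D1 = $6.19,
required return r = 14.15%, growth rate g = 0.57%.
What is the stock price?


Formula: P = D1 / (r - g)
Spread: r - g = 0.1415 - 0.0057 = 0.1358
Substituting: P = $6.19 / 0.1358
P = $45.58

$45.58


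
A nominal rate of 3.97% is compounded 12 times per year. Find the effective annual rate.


Formula: EAR = (1 + r/m)^m - 1
Period rate: r/m = 0.0397 / 12 = 0.003308
Compounding: (1 + 0.003308)^12 = 1.04043
EAR = 1.04043 - 1 = 0.04043

0.04043


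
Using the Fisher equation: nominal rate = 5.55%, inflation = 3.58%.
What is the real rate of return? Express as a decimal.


Formula: (1 + r_real) = (1 + r_nom) / (1 + inflation)
Substituting: (1 + r_real) = 1.0555 / 1.0358
(1 + r_real) = 1.019019
r_real = 1.019019 - 1 = 0.019019

0.019019


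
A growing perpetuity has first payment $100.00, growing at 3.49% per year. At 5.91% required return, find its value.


Formula: PV = C / (r - g)
Spread: r - g = 0.0591 - 0.0349 = 0.0242
Substituting: PV = $100.00 / 0.0242
PV = $4,132.23

$4,132.23


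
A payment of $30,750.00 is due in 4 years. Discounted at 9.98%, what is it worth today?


Formula: PV = FV / (1 + r)^n
Substituting: PV = $30,750.00 / (1 + 0.0998)^4
Discount factor: (1.0998)^4 = 1.463035
PV = $30,750.00 / 1.463035 = $21,017.95

$21,017.95


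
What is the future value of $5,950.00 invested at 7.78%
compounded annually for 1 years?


Formula: FV = P * (1 + r)^n
Substituting: FV = $5,950.00 * (1 + 0.0778)^1
Growth factor: (1.0778)^1 = 1.0778
FV = $5,950.00 * 1.0778 = $6,412.91

$6,412.91


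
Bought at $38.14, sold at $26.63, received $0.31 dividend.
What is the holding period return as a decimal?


Formula: HPR = (P1 - P0 + D) / P0
Gain: $26.63 - $38.14 + $0.31 = -$11.20
HPR = -$11.20 / $38.14 = -0.2937

-0.2937


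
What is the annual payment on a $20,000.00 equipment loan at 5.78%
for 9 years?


Formula: PMT = PV * r / (1 - (1+r)^(-n))
Denominator: 1 - (1 + 0.0578)^(-9) = 0.39693
Numerator: $20,000.00 * 0.0578 = 1156.0
PMT = 1156.0 / 0.39693 = $2,912.35

$2,912.35


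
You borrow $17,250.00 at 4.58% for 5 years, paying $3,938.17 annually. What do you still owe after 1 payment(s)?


Formula: Balance = PV*(1+r)^k - PMT*((1+r)^k - 1)/r
Growth: (1 + 0.0458)^1 = 1.0458
Accumulated factor: ((1+r)^k - 1)/r = 1.0
Balance = $17,250.00 * 1.0458 - $3,938.17 * 1.0
Balance = $14,101.88

$14,101.88


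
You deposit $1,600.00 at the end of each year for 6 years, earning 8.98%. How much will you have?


Formula: FV = PMT * ((1+r)^n - 1) / r
Growth factor: (1 + 0.0898)^6 = 1.675255
Numerator: 1.675255 - 1 = 0.675255
FV = $1,600.00 * 0.675255 / 0.0898 = $12,031.26

$12,031.26


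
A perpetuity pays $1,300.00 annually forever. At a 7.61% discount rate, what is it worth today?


Formula: PV = C / r
Substituting: PV = $1,300.00 / 0.0761
PV = $17,082.79

$17,082.79


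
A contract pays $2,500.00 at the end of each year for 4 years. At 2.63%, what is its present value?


Formula: PV = PMT * (1 - (1+r)^(-n)) / r
Discount factor: (1 + 0.0263)^(-4) = 0.901369
Bracket: 1 - 0.901369 = 0.098631
PV = $2,500.00 * 0.098631 / 0.0263 = $9,375.56

$9,375.56


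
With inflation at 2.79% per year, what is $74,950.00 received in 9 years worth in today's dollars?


Formula: Real value = nominal / (1 + inflation)^years
Price level: (1 + 0.0279)^9 = 1.281026
Real value = $74,950.00 / 1.281026 = $58,507.81

$58,507.81


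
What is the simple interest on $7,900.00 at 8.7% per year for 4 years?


Formula: I = P * r * t
Substituting: I = $7,900.00 * 0.087 * 4
Step: I = $7,900.00 * 0.348
I = $2,749.20

$2,749.20


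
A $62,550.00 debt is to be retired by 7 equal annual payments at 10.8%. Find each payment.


Formula: PMT = PV * r / (1 - (1+r)^(-n))
Denominator: 1 - (1 + 0.108)^(-7) = 0.512223
Numerator: $62,550.00 * 0.108 = 6755.4
PMT = 6755.4 / 0.512223 = $13,188.41

$13,188.41


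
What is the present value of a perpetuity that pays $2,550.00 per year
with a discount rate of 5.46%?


Formula: PV = C / r
Substituting: PV = $2,550.00 / 0.0546
PV = $46,703.30

$46,703.30


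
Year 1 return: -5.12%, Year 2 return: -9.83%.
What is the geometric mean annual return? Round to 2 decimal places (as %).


Formula: Geometric mean = ((1+r1)*(1+r2))^(1/2) - 1
Product: (1 + -0.0512) * (1 + -0.0983) = 0.9488 * 0.9017 = 0.855533
Square root: 0.855533^0.5 = 0.92495
Geometric mean = 0.92495 - 1 = -0.07505
As percentage: -7.50%

-7.50%


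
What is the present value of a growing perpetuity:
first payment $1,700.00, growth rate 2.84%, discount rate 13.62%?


Formula: PV = C / (r - g)
Spread: r - g = 0.1362 - 0.0284 = 0.1078
Substituting: PV = $1,700.00 / 0.1078
PV = $15,769.94

$15,769.94


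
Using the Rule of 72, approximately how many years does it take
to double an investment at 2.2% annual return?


Formula: Years ≈ 72 / r
Substituting: Years ≈ 72 / 2.2
Years ≈ 32.7

32.7 years


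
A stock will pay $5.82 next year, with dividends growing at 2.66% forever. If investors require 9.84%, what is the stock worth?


Formula: P = D1 / (r - g)
Spread: r - g = 0.0984 - 0.0266 = 0.0718
Substituting: P = $5.82 / 0.0718
P = $81.06

$81.06


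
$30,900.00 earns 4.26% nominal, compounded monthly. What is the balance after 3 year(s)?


Formula: FV = P * (1 + r/m)^(m*t)
Period rate: r/m = 0.0426 / 12 = 0.00355
Total periods: m*t = 12 * 3 = 36
Growth factor: (1 + 0.00355)^36 = 1.136069
FV = $30,900.00 * 1.136069 = $35,104.52

$35,104.52


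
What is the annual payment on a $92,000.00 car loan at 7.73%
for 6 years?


Formula: PMT = PV * r / (1 - (1+r)^(-n))
Denominator: 1 - (1 + 0.0773)^(-6) = 0.360295
Numerator: $92,000.00 * 0.0773 = 7111.6
PMT = 7111.6 / 0.360295 = $19,738.29

$19,738.29


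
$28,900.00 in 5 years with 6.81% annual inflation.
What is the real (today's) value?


Formula: Real value = nominal / (1 + inflation)^years
Price level: (1 + 0.0681)^5 = 1.390143
Real value = $28,900.00 / 1.390143 = $20,789.22

$20,789.22


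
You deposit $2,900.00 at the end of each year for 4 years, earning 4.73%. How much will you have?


Formula: FV = PMT * ((1+r)^n - 1) / r
Growth factor: (1 + 0.0473)^4 = 1.203052
Numerator: 1.203052 - 1 = 0.203052
FV = $2,900.00 * 0.203052 / 0.0473 = $12,449.28

$12,449.28


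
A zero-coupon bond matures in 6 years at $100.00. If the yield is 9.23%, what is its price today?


Formula: Price = FV / (1 + r)^n
Substituting: Price = $100.00 / (1 + 0.0923)^6
Discount factor: (1.0923)^6 = 1.698445
Price = $100.00 / 1.698445 = $58.88

$58.88


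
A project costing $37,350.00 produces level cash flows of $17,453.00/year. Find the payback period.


Formula: Payback = investment / annual cash flow
Substituting: Payback = $37,350.00 / $17,453.00
Payback = 2.14 years

2.14 years


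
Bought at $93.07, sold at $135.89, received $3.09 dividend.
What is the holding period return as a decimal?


Formula: HPR = (P1 - P0 + D) / P0
Gain: $135.89 - $93.07 + $3.09 = $45.91
HPR = $45.91 / $93.07 = 0.4933

0.4933


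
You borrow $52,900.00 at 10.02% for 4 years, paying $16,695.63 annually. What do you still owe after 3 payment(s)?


Formula: Balance = PV*(1+r)^k - PMT*((1+r)^k - 1)/r
Growth: (1 + 0.1002)^3 = 1.331726
Accumulated factor: ((1+r)^k - 1)/r = 3.31064
Balance = $52,900.00 * 1.331726 - $16,695.63 * 3.31064
Balance = $15,175.09

$15,175.09


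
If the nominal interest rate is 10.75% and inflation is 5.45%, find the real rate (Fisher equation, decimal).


Formula: (1 + r_real) = (1 + r_nom) / (1 + inflation)
Substituting: (1 + r_real) = 1.1075 / 1.0545
(1 + r_real) = 1.050261
r_real = 1.050261 - 1 = 0.050261

0.050261


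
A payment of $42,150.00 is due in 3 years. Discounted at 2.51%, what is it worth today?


Formula: PV = FV / (1 + r)^n
Substituting: PV = $42,150.00 / (1 + 0.0251)^3
Discount factor: (1.0251)^3 = 1.077206
PV = $42,150.00 / 1.077206 = $39,129.01

$39,129.01


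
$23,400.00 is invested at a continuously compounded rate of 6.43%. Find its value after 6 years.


Formula: FV = P * e^(r*t)
Exponent: r*t = 0.0643 * 6 = 0.3858
e^(0.3858) = 1.47079
FV = $23,400.00 * 1.47079 = $34,416.50

$34,416.50


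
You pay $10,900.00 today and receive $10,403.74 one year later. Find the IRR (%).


Formula: IRR = C1/C0 - 1
Substituting: IRR = $10,403.74 / $10,900.00 - 1
Ratio: 0.954472 - 1 = -0.045528
IRR = -4.5528%

-4.5528%


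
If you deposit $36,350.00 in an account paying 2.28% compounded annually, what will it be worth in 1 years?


Formula: FV = P * (1 + r)^n
Substituting: FV = $36,350.00 * (1 + 0.0228)^1
Growth factor: (1.0228)^1 = 1.0228
FV = $36,350.00 * 1.0228 = $37,178.78

$37,178.78


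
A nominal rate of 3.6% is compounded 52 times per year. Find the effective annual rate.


Formula: EAR = (1 + r/m)^m - 1
Period rate: r/m = 0.036 / 52 = 0.000692
Compounding: (1 + 0.000692)^52 = 1.036643
EAR = 1.036643 - 1 = 0.036643

0.036643


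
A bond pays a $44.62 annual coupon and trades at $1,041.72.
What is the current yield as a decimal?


Formula: Current yield = annual coupon / price
Substituting: CY = $44.62 / $1,041.72
CY = 0.042833

0.042833


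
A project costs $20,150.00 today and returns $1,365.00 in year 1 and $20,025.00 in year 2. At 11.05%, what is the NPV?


Formula: NPV = C0 + C1/(1+r) + C2/(1+r)^2
Discount C1: $1,365.00 / (1 + 0.1105) = $1,229.18
Discount C2: $20,025.00 / (1 + 0.1105)^2 = $16,238.11
NPV = -$20,150.00 + $1,229.18 + $16,238.11 = -$2,682.72

-$2,682.72


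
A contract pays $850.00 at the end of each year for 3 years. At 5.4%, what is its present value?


Formula: PV = PMT * (1 - (1+r)^(-n)) / r
Discount factor: (1 + 0.054)^(-3) = 0.85404
Bracket: 1 - 0.85404 = 0.14596
PV = $850.00 * 0.14596 / 0.054 = $2,297.52

$2,297.52


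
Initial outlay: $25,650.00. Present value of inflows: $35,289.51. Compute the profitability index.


Formula: PI = PV(cash flows) / initial investment
Substituting: PI = $35,289.51 / $25,650.00
PI = 1.3758

1.3758


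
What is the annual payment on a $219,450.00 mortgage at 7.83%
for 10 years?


Formula: PMT = PV * r / (1 - (1+r)^(-n))
Denominator: 1 - (1 + 0.0783)^(-10) = 0.529452
Numerator: $219,450.00 * 0.0783 = 17182.935
PMT = 17182.935 / 0.529452 = $32,454.19

$32,454.19


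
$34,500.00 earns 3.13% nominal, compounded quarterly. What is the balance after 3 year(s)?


Formula: FV = P * (1 + r/m)^(m*t)
Period rate: r/m = 0.0313 / 4 = 0.007825
Total periods: m*t = 4 * 3 = 12
Growth factor: (1 + 0.007825)^12 = 1.098049
FV = $34,500.00 * 1.098049 = $37,882.67

$37,882.67


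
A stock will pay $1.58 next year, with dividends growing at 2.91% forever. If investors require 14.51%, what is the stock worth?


Formula: P = D1 / (r - g)
Spread: r - g = 0.1451 - 0.0291 = 0.116
Substituting: P = $1.58 / 0.116
P = $13.62

$13.62


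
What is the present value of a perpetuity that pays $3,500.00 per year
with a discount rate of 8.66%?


Formula: PV = C / r
Substituting: PV = $3,500.00 / 0.0866
PV = $40,415.70

$40,415.70


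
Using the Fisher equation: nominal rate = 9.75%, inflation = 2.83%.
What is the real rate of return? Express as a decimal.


Formula: (1 + r_real) = (1 + r_nom) / (1 + inflation)
Substituting: (1 + r_real) = 1.0975 / 1.0283
(1 + r_real) = 1.067296
r_real = 1.067296 - 1 = 0.067296

0.067296


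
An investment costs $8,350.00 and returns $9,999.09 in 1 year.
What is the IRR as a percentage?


Formula: IRR = C1/C0 - 1
Substituting: IRR = $9,999.09 / $8,350.00 - 1
Ratio: 1.197496 - 1 = 0.197496
IRR = 19.7496%

19.7496%


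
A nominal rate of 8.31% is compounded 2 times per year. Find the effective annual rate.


Formula: EAR = (1 + r/m)^m - 1
Period rate: r/m = 0.0831 / 2 = 0.04155
Compounding: (1 + 0.04155)^2 = 1.084826
EAR = 1.084826 - 1 = 0.084826

0.084826


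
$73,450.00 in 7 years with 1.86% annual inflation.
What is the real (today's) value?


Formula: Real value = nominal / (1 + inflation)^years
Price level: (1 + 0.0186)^7 = 1.137695
Real value = $73,450.00 / 1.137695 = $64,560.38

$64,560.38


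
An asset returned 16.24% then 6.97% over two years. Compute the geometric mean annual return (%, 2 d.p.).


Formula: Geometric mean = ((1+r1)*(1+r2))^(1/2) - 1
Product: (1 + 0.1624) * (1 + 0.0697) = 1.1624 * 1.0697 = 1.243419
Square root: 1.243419^0.5 = 1.115087
Geometric mean = 1.115087 - 1 = 0.115087
As percentage: 11.51%

11.51%


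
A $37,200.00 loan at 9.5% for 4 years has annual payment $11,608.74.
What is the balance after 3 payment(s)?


Formula: Balance = PV*(1+r)^k - PMT*((1+r)^k - 1)/r
Growth: (1 + 0.095)^3 = 1.312932
Accumulated factor: ((1+r)^k - 1)/r = 3.294025
Balance = $37,200.00 * 1.312932 - $11,608.74 * 3.294025
Balance = $10,601.60

$10,601.60


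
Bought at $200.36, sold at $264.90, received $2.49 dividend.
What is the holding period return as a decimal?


Formula: HPR = (P1 - P0 + D) / P0
Gain: $264.90 - $200.36 + $2.49 = $67.03
HPR = $67.03 / $200.36 = 0.3345

0.3345


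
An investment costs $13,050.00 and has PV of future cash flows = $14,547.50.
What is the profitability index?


Formula: PI = PV(cash flows) / initial investment
Substituting: PI = $14,547.50 / $13,050.00
PI = 1.1148

1.1148


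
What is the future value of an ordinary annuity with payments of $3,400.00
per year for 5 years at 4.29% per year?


Formula: FV = PMT * ((1+r)^n - 1) / r
Growth factor: (1 + 0.0429)^5 = 1.233711
Numerator: 1.233711 - 1 = 0.233711
FV = $3,400.00 * 0.233711 / 0.0429 = $18,522.53

$18,522.53


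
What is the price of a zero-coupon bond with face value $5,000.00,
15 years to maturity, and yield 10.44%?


Formula: Price = FV / (1 + r)^n
Substituting: Price = $5,000.00 / (1 + 0.1044)^15
Discount factor: (1.1044)^15 = 4.435024
Price = $5,000.00 / 4.435024 = $1,127.39

$1,127.39


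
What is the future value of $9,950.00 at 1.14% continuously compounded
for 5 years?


Formula: FV = P * e^(r*t)
Exponent: r*t = 0.0114 * 5 = 0.057
e^(0.057) = 1.058656
FV = $9,950.00 * 1.058656 = $10,533.63

$10,533.63


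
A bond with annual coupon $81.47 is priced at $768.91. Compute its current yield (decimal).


Formula: Current yield = annual coupon / price
Substituting: CY = $81.47 / $768.91
CY = 0.105955

0.105955


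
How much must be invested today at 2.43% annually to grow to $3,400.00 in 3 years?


Formula: PV = FV / (1 + r)^n
Substituting: PV = $3,400.00 / (1 + 0.0243)^3
Discount factor: (1.0243)^3 = 1.074686
PV = $3,400.00 / 1.074686 = $3,163.72

$3,163.72


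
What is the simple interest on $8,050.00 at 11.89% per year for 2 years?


Formula: I = P * r * t
Substituting: I = $8,050.00 * 0.1189 * 2
Step: I = $8,050.00 * 0.2378
I = $1,914.29

$1,914.29


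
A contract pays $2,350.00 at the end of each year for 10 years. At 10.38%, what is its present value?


Formula: PV = PMT * (1 - (1+r)^(-n)) / r
Discount factor: (1 + 0.1038)^(-10) = 0.372474
Bracket: 1 - 0.372474 = 0.627526
PV = $2,350.00 * 0.627526 / 0.1038 = $14,206.99

$14,206.99


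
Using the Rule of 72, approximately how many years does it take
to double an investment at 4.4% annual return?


Formula: Years ≈ 72 / r
Substituting: Years ≈ 72 / 4.4
Years ≈ 16.4

16.4 years


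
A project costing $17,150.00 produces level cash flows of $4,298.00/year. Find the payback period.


Formula: Payback = investment / annual cash flow
Substituting: Payback = $17,150.00 / $4,298.00
Payback = 3.9902 years

3.9902 years


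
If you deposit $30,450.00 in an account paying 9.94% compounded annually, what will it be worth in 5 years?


Formula: FV = P * (1 + r)^n
Substituting: FV = $30,450.00 * (1 + 0.0994)^5
Growth factor: (1.0994)^5 = 1.606122
FV = $30,450.00 * 1.606122 = $48,906.43

$48,906.43


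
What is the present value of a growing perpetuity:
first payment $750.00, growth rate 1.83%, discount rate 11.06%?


Formula: PV = C / (r - g)
Spread: r - g = 0.1106 - 0.0183 = 0.0923
Substituting: PV = $750.00 / 0.0923
PV = $8,125.68

$8,125.68


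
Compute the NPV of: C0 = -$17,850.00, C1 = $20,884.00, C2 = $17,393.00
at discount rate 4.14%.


Formula: NPV = C0 + C1/(1+r) + C2/(1+r)^2
Discount C1: $20,884.00 / (1 + 0.0414) = $20,053.77
Discount C2: $17,393.00 / (1 + 0.0414)^2 = $16,037.60
NPV = -$17,850.00 + $20,053.77 + $16,037.60 = $18,241.37

$18,241.37


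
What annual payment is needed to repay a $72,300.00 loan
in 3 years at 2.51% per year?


Formula: PMT = PV * r / (1 - (1+r)^(-n))
Denominator: 1 - (1 + 0.0251)^(-3) = 0.071672
Numerator: $72,300.00 * 0.0251 = 1814.73
PMT = 1814.73 / 0.071672 = $25,319.82

$25,319.82


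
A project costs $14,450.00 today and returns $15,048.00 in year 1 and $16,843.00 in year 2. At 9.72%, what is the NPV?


Formula: NPV = C0 + C1/(1+r) + C2/(1+r)^2
Discount C1: $15,048.00 / (1 + 0.0972) = $13,714.91
Discount C2: $16,843.00 / (1 + 0.0972)^2 = $13,990.97
NPV = -$14,450.00 + $13,714.91 + $13,990.97 = $13,255.88

$13,255.88


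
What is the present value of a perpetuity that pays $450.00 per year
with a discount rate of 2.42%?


Formula: PV = C / r
Substituting: PV = $450.00 / 0.0242
PV = $18,595.04

$18,595.04


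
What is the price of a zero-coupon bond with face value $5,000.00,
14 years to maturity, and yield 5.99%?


Formula: Price = FV / (1 + r)^n
Substituting: Price = $5,000.00 / (1 + 0.0599)^14
Discount factor: (1.0599)^14 = 2.25792
Price = $5,000.00 / 2.25792 = $2,214.43

$2,214.43


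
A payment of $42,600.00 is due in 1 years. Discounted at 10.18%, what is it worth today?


Formula: PV = FV / (1 + r)^n
Substituting: PV = $42,600.00 / (1 + 0.1018)^1
Discount factor: (1.1018)^1 = 1.1018
PV = $42,600.00 / 1.1018 = $38,664.00

$38,664.00


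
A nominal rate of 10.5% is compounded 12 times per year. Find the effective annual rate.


Formula: EAR = (1 + r/m)^m - 1
Period rate: r/m = 0.105 / 12 = 0.00875
Compounding: (1 + 0.00875)^12 = 1.110203
EAR = 1.110203 - 1 = 0.110203

0.110203


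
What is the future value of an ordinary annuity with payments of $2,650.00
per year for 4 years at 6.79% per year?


Formula: FV = PMT * ((1+r)^n - 1) / r
Growth factor: (1 + 0.0679)^4 = 1.300536
Numerator: 1.300536 - 1 = 0.300536
FV = $2,650.00 * 0.300536 / 0.0679 = $11,729.31

$11,729.31


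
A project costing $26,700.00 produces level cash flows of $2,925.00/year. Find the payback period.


Formula: Payback = investment / annual cash flow
Substituting: Payback = $26,700.00 / $2,925.00
Payback = 9.1282 years

9.1282 years


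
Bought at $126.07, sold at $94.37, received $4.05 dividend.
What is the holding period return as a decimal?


Formula: HPR = (P1 - P0 + D) / P0
Gain: $94.37 - $126.07 + $4.05 = -$27.65
HPR = -$27.65 / $126.07 = -0.2193

-0.2193


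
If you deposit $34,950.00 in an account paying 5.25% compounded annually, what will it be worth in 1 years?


Formula: FV = P * (1 + r)^n
Substituting: FV = $34,950.00 * (1 + 0.0525)^1
Growth factor: (1.0525)^1 = 1.0525
FV = $34,950.00 * 1.0525 = $36,784.88

$36,784.88


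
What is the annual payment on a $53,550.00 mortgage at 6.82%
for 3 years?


Formula: PMT = PV * r / (1 - (1+r)^(-n))
Denominator: 1 - (1 + 0.0682)^(-3) = 0.179569
Numerator: $53,550.00 * 0.0682 = 3652.11
PMT = 3652.11 / 0.179569 = $20,338.25

$20,338.25


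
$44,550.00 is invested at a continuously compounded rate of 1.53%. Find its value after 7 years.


Formula: FV = P * e^(r*t)
Exponent: r*t = 0.0153 * 7 = 0.1071
e^(0.1071) = 1.113046
FV = $44,550.00 * 1.113046 = $49,586.18

$49,586.18


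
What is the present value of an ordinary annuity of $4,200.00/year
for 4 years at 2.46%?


Formula: PV = PMT * (1 - (1+r)^(-n)) / r
Discount factor: (1 + 0.0246)^(-4) = 0.907366
Bracket: 1 - 0.907366 = 0.092634
PV = $4,200.00 * 0.092634 / 0.0246 = $15,815.53

$15,815.53


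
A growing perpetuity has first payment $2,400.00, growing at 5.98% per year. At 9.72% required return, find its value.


Formula: PV = C / (r - g)
Spread: r - g = 0.0972 - 0.0598 = 0.0374
Substituting: PV = $2,400.00 / 0.0374
PV = $64,171.12

$64,171.12


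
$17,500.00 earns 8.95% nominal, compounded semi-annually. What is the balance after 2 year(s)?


Formula: FV = P * (1 + r/m)^(m*t)
Period rate: r/m = 0.0895 / 2 = 0.04475
Total periods: m*t = 2 * 2 = 4
Growth factor: (1 + 0.04475)^4 = 1.191378
FV = $17,500.00 * 1.191378 = $20,849.11

$20,849.11


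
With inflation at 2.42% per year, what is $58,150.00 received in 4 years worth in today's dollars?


Formula: Real value = nominal / (1 + inflation)^years
Price level: (1 + 0.0242)^4 = 1.100371
Real value = $58,150.00 / 1.100371 = $52,845.82

$52,845.82


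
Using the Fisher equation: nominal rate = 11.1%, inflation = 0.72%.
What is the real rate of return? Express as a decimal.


Formula: (1 + r_real) = (1 + r_nom) / (1 + inflation)
Substituting: (1 + r_real) = 1.111 / 1.0072
(1 + r_real) = 1.103058
r_real = 1.103058 - 1 = 0.103058

0.103058


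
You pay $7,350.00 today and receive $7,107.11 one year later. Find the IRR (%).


Formula: IRR = C1/C0 - 1
Substituting: IRR = $7,107.11 / $7,350.00 - 1
Ratio: 0.966954 - 1 = -0.033046
IRR = -3.3046%

-3.3046%


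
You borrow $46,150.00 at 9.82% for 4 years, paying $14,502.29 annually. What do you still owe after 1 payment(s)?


Formula: Balance = PV*(1+r)^k - PMT*((1+r)^k - 1)/r
Growth: (1 + 0.0982)^1 = 1.0982
Accumulated factor: ((1+r)^k - 1)/r = 1.0
Balance = $46,150.00 * 1.0982 - $14,502.29 * 1.0
Balance = $36,179.64

$36,179.64


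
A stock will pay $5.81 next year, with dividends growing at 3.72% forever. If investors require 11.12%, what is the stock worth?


Formula: P = D1 / (r - g)
Spread: r - g = 0.1112 - 0.0372 = 0.074
Substituting: P = $5.81 / 0.074
P = $78.51

$78.51


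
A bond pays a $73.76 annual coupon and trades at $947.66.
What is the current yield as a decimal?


Formula: Current yield = annual coupon / price
Substituting: CY = $73.76 / $947.66
CY = 0.077834

0.077834


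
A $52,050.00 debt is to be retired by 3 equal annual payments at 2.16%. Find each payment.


Formula: PMT = PV * r / (1 - (1+r)^(-n))
Denominator: 1 - (1 + 0.0216)^(-3) = 0.062098
Numerator: $52,050.00 * 0.0216 = 1124.28
PMT = 1124.28 / 0.062098 = $18,104.86

$18,104.86


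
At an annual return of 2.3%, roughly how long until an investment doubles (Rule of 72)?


Formula: Years ≈ 72 / r
Substituting: Years ≈ 72 / 2.3
Years ≈ 31.3

31.3 years


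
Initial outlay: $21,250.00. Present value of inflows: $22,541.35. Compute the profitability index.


Formula: PI = PV(cash flows) / initial investment
Substituting: PI = $22,541.35 / $21,250.00
PI = 1.0608

1.0608


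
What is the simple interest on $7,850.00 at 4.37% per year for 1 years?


Formula: I = P * r * t
Substituting: I = $7,850.00 * 0.0437 * 1
Step: I = $7,850.00 * 0.0437
I = $343.05

$343.05


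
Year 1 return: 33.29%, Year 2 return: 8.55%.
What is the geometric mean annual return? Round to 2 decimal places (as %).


Formula: Geometric mean = ((1+r1)*(1+r2))^(1/2) - 1
Product: (1 + 0.3329) * (1 + 0.0855) = 1.3329 * 1.0855 = 1.446863
Square root: 1.446863^0.5 = 1.202856
Geometric mean = 1.202856 - 1 = 0.202856
As percentage: 20.29%

20.29%


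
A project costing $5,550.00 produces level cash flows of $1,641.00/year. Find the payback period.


Formula: Payback = investment / annual cash flow
Substituting: Payback = $5,550.00 / $1,641.00
Payback = 3.3821 years

3.3821 years


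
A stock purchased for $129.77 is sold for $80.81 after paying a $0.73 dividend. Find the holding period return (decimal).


Formula: HPR = (P1 - P0 + D) / P0
Gain: $80.81 - $129.77 + $0.73 = -$48.23
HPR = -$48.23 / $129.77 = -0.3717

-0.3717


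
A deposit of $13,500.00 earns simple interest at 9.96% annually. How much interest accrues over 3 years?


Formula: I = P * r * t
Substituting: I = $13,500.00 * 0.0996 * 3
Step: I = $13,500.00 * 0.2988
I = $4,033.80

$4,033.80


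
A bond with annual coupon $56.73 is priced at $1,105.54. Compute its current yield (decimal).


Formula: Current yield = annual coupon / price
Substituting: CY = $56.73 / $1,105.54
CY = 0.051314

0.051314


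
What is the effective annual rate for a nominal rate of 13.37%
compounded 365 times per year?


Formula: EAR = (1 + r/m)^m - 1
Period rate: r/m = 0.1337 / 365 = 0.000366
Compounding: (1 + 0.000366)^365 = 1.143022
EAR = 1.143022 - 1 = 0.143022

0.143022


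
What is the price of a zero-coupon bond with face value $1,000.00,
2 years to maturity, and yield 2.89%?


Formula: Price = FV / (1 + r)^n
Substituting: Price = $1,000.00 / (1 + 0.0289)^2
Discount factor: (1.0289)^2 = 1.058635
Price = $1,000.00 / 1.058635 = $944.61

$944.61


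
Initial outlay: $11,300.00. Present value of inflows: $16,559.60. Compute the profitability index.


Formula: PI = PV(cash flows) / initial investment
Substituting: PI = $16,559.60 / $11,300.00
PI = 1.4655

1.4655


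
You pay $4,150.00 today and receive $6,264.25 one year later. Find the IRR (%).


Formula: IRR = C1/C0 - 1
Substituting: IRR = $6,264.25 / $4,150.00 - 1
Ratio: 1.509458 - 1 = 0.509458
IRR = 50.9458%

50.9458%


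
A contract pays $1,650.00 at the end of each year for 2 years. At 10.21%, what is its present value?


Formula: PV = PMT * (1 - (1+r)^(-n)) / r
Discount factor: (1 + 0.1021)^(-2) = 0.8233
Bracket: 1 - 0.8233 = 0.1767
PV = $1,650.00 * 0.1767 / 0.1021 = $2,855.59

$2,855.59


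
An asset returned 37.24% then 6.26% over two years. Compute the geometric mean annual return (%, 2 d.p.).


Formula: Geometric mean = ((1+r1)*(1+r2))^(1/2) - 1
Product: (1 + 0.3724) * (1 + 0.0626) = 1.3724 * 1.0626 = 1.458312
Square root: 1.458312^0.5 = 1.207606
Geometric mean = 1.207606 - 1 = 0.207606
As percentage: 20.76%

20.76%


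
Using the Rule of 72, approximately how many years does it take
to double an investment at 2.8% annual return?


Formula: Years ≈ 72 / r
Substituting: Years ≈ 72 / 2.8
Years ≈ 25.7

25.7 years


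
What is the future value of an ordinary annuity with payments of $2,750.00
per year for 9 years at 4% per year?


Formula: FV = PMT * ((1+r)^n - 1) / r
Growth factor: (1 + 0.04)^9 = 1.423312
Numerator: 1.423312 - 1 = 0.423312
FV = $2,750.00 * 0.423312 / 0.04 = $29,102.69

$29,102.69


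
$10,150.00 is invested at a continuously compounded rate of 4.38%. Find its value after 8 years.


Formula: FV = P * e^(r*t)
Exponent: r*t = 0.0438 * 8 = 0.3504
e^(0.3504) = 1.419635
FV = $10,150.00 * 1.419635 = $14,409.30

$14,409.30


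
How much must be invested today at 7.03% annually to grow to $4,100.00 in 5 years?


Formula: PV = FV / (1 + r)^n
Substituting: PV = $4,100.00 / (1 + 0.0703)^5
Discount factor: (1.0703)^5 = 1.404519
PV = $4,100.00 / 1.404519 = $2,919.15

$2,919.15


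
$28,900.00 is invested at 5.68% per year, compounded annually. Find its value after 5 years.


Formula: FV = P * (1 + r)^n
Substituting: FV = $28,900.00 * (1 + 0.0568)^5
Growth factor: (1.0568)^5 = 1.318148
FV = $28,900.00 * 1.318148 = $38,094.46

$38,094.46


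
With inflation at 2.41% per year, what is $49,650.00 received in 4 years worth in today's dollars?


Formula: Real value = nominal / (1 + inflation)^years
Price level: (1 + 0.0241)^4 = 1.099941
Real value = $49,650.00 / 1.099941 = $45,138.78

$45,138.78


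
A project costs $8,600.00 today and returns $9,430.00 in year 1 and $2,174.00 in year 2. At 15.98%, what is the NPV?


Formula: NPV = C0 + C1/(1+r) + C2/(1+r)^2
Discount C1: $9,430.00 / (1 + 0.1598) = $8,130.71
Discount C2: $2,174.00 / (1 + 0.1598)^2 = $1,616.19
NPV = -$8,600.00 + $8,130.71 + $1,616.19 = $1,146.91

$1,146.91


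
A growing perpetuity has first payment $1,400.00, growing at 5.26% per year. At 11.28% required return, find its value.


Formula: PV = C / (r - g)
Spread: r - g = 0.1128 - 0.0526 = 0.0602
Substituting: PV = $1,400.00 / 0.0602
PV = $23,255.81

$23,255.81


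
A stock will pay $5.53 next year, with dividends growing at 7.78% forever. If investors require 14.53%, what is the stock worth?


Formula: P = D1 / (r - g)
Spread: r - g = 0.1453 - 0.0778 = 0.0675
Substituting: P = $5.53 / 0.0675
P = $81.93

$81.93


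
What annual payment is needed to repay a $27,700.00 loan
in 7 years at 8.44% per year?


Formula: PMT = PV * r / (1 - (1+r)^(-n))
Denominator: 1 - (1 + 0.0844)^(-7) = 0.432882
Numerator: $27,700.00 * 0.0844 = 2337.88
PMT = 2337.88 / 0.432882 = $5,400.73

$5,400.73


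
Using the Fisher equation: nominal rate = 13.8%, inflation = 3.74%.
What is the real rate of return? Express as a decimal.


Formula: (1 + r_real) = (1 + r_nom) / (1 + inflation)
Substituting: (1 + r_real) = 1.138 / 1.0374
(1 + r_real) = 1.096973
r_real = 1.096973 - 1 = 0.096973

0.096973


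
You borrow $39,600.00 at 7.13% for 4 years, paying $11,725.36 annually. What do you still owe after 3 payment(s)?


Formula: Balance = PV*(1+r)^k - PMT*((1+r)^k - 1)/r
Growth: (1 + 0.0713)^3 = 1.229514
Accumulated factor: ((1+r)^k - 1)/r = 3.218984
Balance = $39,600.00 * 1.229514 - $11,725.36 * 3.218984
Balance = $10,944.99

$10,944.99


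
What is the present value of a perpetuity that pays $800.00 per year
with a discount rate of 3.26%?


Formula: PV = C / r
Substituting: PV = $800.00 / 0.0326
PV = $24,539.88

$24,539.88


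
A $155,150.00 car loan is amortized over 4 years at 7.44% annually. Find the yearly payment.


Formula: PMT = PV * r / (1 - (1+r)^(-n))
Denominator: 1 - (1 + 0.0744)^(-4) = 0.249525
Numerator: $155,150.00 * 0.0744 = 11543.16
PMT = 11543.16 / 0.249525 = $46,260.46

$46,260.46


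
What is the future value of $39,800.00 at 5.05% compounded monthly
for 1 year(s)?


Formula: FV = P * (1 + r/m)^(m*t)
Period rate: r/m = 0.0505 / 12 = 0.004208
Total periods: m*t = 12 * 1 = 12
Growth factor: (1 + 0.004208)^12 = 1.051685
FV = $39,800.00 * 1.051685 = $41,857.08

$41,857.08


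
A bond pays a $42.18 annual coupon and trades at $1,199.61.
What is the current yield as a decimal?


Formula: Current yield = annual coupon / price
Substituting: CY = $42.18 / $1,199.61
CY = 0.035161

0.035161


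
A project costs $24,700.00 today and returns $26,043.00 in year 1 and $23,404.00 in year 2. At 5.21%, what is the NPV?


Formula: NPV = C0 + C1/(1+r) + C2/(1+r)^2
Discount C1: $26,043.00 / (1 + 0.0521) = $24,753.35
Discount C2: $23,404.00 / (1 + 0.0521)^2 = $21,143.46
NPV = -$24,700.00 + $24,753.35 + $21,143.46 = $21,196.81

$21,196.81


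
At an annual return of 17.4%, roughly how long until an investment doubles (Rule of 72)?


Formula: Years ≈ 72 / r
Substituting: Years ≈ 72 / 17.4
Years ≈ 4.1

4.1 years


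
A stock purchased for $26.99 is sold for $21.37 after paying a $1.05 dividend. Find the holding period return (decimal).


Formula: HPR = (P1 - P0 + D) / P0
Gain: $21.37 - $26.99 + $1.05 = -$4.57
HPR = -$4.57 / $26.99 = -0.1693

-0.1693
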